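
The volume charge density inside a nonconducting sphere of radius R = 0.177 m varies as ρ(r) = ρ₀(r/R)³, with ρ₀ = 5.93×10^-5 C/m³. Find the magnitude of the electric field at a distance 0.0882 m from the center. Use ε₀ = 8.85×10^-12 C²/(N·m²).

E ≈ 1.22×10^4 N/C

Take a concentric spherical Gaussian surface of radius r = 0.0882 m (r < R).
Integrate the density: Q_enc = 4π ∫₀^r ρ₀(r'/R)^3 r'² dr' = 4πρ₀ r^6/(6·R³) = 1.054×10^-8 C.
Applying ∮E·dA = Q_enc/ε₀ with Φ = E(4πr²):
E = |Q_enc|/(4πε₀r²) = (1.054×10^-8)/(4π·8.85×10^-12·(0.0882)²) = 1.22e4 N/C.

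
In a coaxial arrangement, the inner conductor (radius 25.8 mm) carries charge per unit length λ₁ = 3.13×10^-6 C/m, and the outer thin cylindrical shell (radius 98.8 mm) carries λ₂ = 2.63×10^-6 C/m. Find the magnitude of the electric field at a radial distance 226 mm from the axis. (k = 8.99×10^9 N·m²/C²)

E = 4.58×10^5 N/C

Choose a coaxial cylinder of radius r = 226 mm (arbitrary length L) as the Gaussian surface (r > 98.8 mm, enclosing both).
λ_enc = λ₁ + λ₂ = (3.13×10^-6) + (2.63×10^-6) = 5.76×10^-6 C/m.
Gauss's law: E·2πrL = λ_enc L/ε₀.
E = 2k|λ_enc|/r = 2(8.99×10^9)(5.76×10^-6)/(0.226) = 4.58×10^5 N/C.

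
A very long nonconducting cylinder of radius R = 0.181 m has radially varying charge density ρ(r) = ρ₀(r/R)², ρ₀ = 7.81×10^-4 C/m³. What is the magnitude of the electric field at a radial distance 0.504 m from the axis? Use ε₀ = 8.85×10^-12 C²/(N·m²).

1.43e6 N/C

Choose a coaxial cylinder of radius r = 0.504 m (arbitrary length L) as the Gaussian surface (r > R, full charge per length enclosed).
λ_enc = 2π ∫₀^R ρ₀(r'/R)^2 r' dr' = 2πρ₀R²/4 = 4.019×10^-5 C/m.
Gauss's law: E·2πrL = λ_enc L/ε₀.
E = |λ_enc|/(2πε₀r) = (4.019×10^-5)/(2π·8.85×10^-12·0.504) = 1.43e6 N/C.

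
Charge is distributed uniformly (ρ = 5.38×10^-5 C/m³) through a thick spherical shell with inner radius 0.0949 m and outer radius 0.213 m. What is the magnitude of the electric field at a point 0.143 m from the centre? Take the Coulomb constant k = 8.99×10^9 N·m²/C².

E ≈ 2.05×10^5 N/C

Symmetry ⇒ E = E(r) r̂. Gaussian sphere of radius r = 0.143 m (within the shell material, 0.0949 m < r < 0.213 m).
Enclosed charge is the volume from a to r: Q_enc = (4π/3)ρ(r³ − a³) = 4.664e-7 C.
Gauss's law: E·4πr² = Q_enc/ε₀.
E = k|Q_enc|/r² = (8.99×10^9)(4.664e-7)/(0.143)² = 2.05×10^5 N/C.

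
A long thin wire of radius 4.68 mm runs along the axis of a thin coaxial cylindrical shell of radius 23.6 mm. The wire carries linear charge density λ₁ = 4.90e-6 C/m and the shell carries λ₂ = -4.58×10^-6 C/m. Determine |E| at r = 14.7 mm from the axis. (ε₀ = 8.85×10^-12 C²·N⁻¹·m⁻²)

E = 5.99e6 N/C

Take a coaxial cylindrical Gaussian surface of radius r = 14.7 mm and length L (between the conductors, 4.68 mm < r < 23.6 mm).
The shell at 23.6 mm lies outside the Gaussian surface, so λ_enc = λ₁ = 4.90×10^-6 C/m.
By Gauss's law (flux through the curved wall only), E·2πrL = λ_enc L/ε₀.
E = |λ_enc|/(2πε₀r) = (4.90×10^-6)/(2π·8.85×10^-12·0.0147) = 5.99×10^6 N/C.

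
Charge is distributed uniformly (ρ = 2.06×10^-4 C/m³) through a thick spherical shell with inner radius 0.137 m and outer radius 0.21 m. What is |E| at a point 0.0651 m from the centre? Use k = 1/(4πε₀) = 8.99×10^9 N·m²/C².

By spherical symmetry E is radial; choose a Gaussian sphere of radius r = 0.0651 m (r < 0.137 m, inside the empty cavity).
No charge is enclosed, so by Gauss's law E·4πr² = 0 ⇒ E = 0.

E = 0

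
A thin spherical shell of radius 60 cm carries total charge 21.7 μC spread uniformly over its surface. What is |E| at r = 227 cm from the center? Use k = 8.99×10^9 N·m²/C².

3.79e4 V/m

Use a concentric Gaussian sphere at r = 227 cm (r > 60 cm).
The entire shell is enclosed: Q_enc = 2.17×10^-5 C.
By Gauss's law, ∮E·dA = E·4πr² = Q_enc/ε₀.
E = k|Q_enc|/r² = (8.99×10^9)(2.17×10^-5)/(2.27)² = 3.79×10^4 N/C.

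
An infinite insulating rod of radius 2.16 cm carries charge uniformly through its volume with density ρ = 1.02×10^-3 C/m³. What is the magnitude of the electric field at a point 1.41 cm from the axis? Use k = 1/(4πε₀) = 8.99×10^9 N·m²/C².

Take a coaxial cylindrical Gaussian surface of radius r = 1.41 cm and length L (r < R).
Enclosed charge per unit length: λ_enc = ρ·πr² = (1.02e-3)π(0.0141)² = 6.371e-7 C/m.
By Gauss's law (flux through the curved wall only), E·2πrL = λ_enc L/ε₀.
E = 2k|λ_enc|/r = 2(8.99×10^9)(6.371e-7)/(0.0141) = 8.12e5 N/C.

|E| ≈ 8.12e5 N/C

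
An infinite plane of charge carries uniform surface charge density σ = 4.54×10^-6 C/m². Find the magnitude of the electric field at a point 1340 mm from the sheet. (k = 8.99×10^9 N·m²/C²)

|E| = 2.56×10^5 N/C

Choose a cylindrical pillbox piercing the sheet, end faces (area A) parallel to it.
Flux Φ = 2EA and Q_enc = σA, so 2EA = σA/ε₀ ⇒ E = |σ|/(2ε₀), independent of distance.
E = 2πk|σ| = 2π(8.99×10^9)(4.54×10^-6) = 2.56×10^5 N/C.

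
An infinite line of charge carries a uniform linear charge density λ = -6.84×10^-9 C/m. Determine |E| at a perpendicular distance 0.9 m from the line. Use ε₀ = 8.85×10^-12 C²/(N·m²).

By cylindrical symmetry E is radial; use a coaxial Gaussian cylinder of radius 0.9 m and length L.
Q_enc = λL, so λ_enc = -6.84×10^-9 C/m.
Applying ∮E·dA = Q_enc/ε₀ with the end caps contributing no flux:
E = |λ_enc|/(2πε₀r) = (6.84×10^-9)/(2π·8.85×10^-12·0.9) = 137 N/C.

E ≈ 137 N/C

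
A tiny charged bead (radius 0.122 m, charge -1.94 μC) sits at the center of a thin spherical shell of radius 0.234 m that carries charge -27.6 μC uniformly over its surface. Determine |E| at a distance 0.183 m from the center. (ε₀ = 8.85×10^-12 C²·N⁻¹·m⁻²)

Symmetry ⇒ E = E(r) r̂. Gaussian sphere of radius r = 0.183 m (between the bodies, 0.122 m < r < 0.234 m).
The shell at 0.234 m lies outside the Gaussian surface, so Q_enc = -1.94 μC = -1.94×10^-6 C.
By Gauss's law, ∮E·dA = E·4πr² = Q_enc/ε₀.
E = |Q_enc|/(4πε₀r²) = (1.94e-6)/(4π·8.85×10^-12·(0.183)²) = 5.21×10^5 N/C.

|E| ≈ 5.21e5 N/C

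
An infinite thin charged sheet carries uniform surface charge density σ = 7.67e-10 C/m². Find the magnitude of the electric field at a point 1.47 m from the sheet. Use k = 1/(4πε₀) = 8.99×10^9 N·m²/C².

Choose a cylindrical pillbox piercing the sheet, end faces (area A) parallel to it.
Flux Φ = 2EA and Q_enc = σA, so 2EA = σA/ε₀ ⇒ E = |σ|/(2ε₀), independent of distance.
E = 2πk|σ| = 2π(8.99×10^9)(7.67×10^-10) = 43.3 N/C.

|E| = 43.3 N/C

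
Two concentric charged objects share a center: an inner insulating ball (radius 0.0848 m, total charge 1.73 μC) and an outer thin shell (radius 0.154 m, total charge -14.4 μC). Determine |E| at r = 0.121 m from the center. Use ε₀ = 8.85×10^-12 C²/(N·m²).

Symmetry ⇒ E = E(r) r̂. Gaussian sphere of radius r = 0.121 m (between the bodies, 0.0848 m < r < 0.154 m).
The shell at 0.154 m lies outside the Gaussian surface, so Q_enc = 1.73 μC = 1.73×10^-6 C.
By Gauss's law, ∮E·dA = E·4πr² = Q_enc/ε₀.
E = |Q_enc|/(4πε₀r²) = (1.73×10^-6)/(4π·8.85×10^-12·(0.121)²) = 1.06×10^6 N/C.

|E| = 1.06×10^6 N/C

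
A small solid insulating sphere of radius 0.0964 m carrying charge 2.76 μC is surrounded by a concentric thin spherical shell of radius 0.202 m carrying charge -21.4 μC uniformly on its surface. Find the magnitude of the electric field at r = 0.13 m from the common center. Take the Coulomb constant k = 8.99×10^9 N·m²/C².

|E| ≈ 1.47e6 V/m

Symmetry ⇒ E = E(r) r̂. Gaussian sphere of radius r = 0.13 m (between the bodies, 0.0964 m < r < 0.202 m).
The shell at 0.202 m lies outside the Gaussian surface, so Q_enc = 2.76 μC = 2.76×10^-6 C.
Since E is radial and uniform over the Gaussian sphere, Φ = E·4πr² = Q_enc/ε₀.
E = k|Q_enc|/r² = (8.99×10^9)(2.76e-6)/(0.13)² = 1.47×10^6 N/C.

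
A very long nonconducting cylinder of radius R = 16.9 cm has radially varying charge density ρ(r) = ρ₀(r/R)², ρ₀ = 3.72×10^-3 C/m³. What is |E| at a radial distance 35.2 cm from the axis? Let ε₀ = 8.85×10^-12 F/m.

8.53×10^6 N/C

By cylindrical symmetry E is radial; use a coaxial Gaussian cylinder of radius 35.2 cm and length L (r > R, full charge per length enclosed).
λ_enc = 2π ∫₀^R ρ₀(r'/R)^2 r' dr' = 2πρ₀R²/4 = 1.669e-4 C/m.
Since E is radial and uniform over the curved surface, Φ = E·2πrL = Q_enc/ε₀ = λ_enc L/ε₀.
E = |λ_enc|/(2πε₀r) = (1.669×10^-4)/(2π·8.85×10^-12·0.352) = 8.53×10^6 N/C.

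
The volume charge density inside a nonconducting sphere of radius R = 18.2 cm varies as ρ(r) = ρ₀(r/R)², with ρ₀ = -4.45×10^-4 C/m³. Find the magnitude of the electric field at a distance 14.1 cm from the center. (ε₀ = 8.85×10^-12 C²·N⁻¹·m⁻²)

E ≈ 8.51×10^5 N/C

Take a concentric spherical Gaussian surface of radius r = 14.1 cm (r < R).
Q_enc = ∫₀^r ρ(r')·4πr'² dr' = (4πρ₀/R²) ∫₀^r r'^4 dr' = 4πρ₀ r^5/(5·R²) = -1.882×10^-6 C.
Gauss's law: E·4πr² = Q_enc/ε₀.
E = |Q_enc|/(4πε₀r²) = (1.882×10^-6)/(4π·8.85×10^-12·(0.141)²) = 8.51×10^5 N/C.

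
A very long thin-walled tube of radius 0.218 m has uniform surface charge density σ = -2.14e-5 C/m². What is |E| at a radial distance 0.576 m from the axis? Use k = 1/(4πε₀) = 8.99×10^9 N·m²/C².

|E| = 9.15×10^5 V/m

By cylindrical symmetry E is radial; use a coaxial Gaussian cylinder of radius 0.576 m and length L (r > 0.218 m).
The whole shell is enclosed: λ_enc = σ·2πR = (-2.14e-5)·2π·(0.218) = -2.931e-5 C/m.
Since E is radial and uniform over the curved surface, Φ = E·2πrL = Q_enc/ε₀ = λ_enc L/ε₀.
E = 2k|λ_enc|/r = 2(8.99×10^9)(2.931×10^-5)/(0.576) = 9.15×10^5 N/C.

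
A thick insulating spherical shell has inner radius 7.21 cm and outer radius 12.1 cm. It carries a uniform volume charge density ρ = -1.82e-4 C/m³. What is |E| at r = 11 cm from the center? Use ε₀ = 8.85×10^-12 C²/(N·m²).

Use a concentric Gaussian sphere at r = 11 cm (within the shell material, 7.21 cm < r < 12.1 cm).
Enclosed charge is the volume from a to r: Q_enc = (4π/3)ρ(r³ − a³) = -7.29×10^-7 C.
Gauss's law: E·4πr² = Q_enc/ε₀.
E = |Q_enc|/(4πε₀r²) = (7.29×10^-7)/(4π·8.85×10^-12·(0.11)²) = 5.42e5 N/C.

5.42e5 N/C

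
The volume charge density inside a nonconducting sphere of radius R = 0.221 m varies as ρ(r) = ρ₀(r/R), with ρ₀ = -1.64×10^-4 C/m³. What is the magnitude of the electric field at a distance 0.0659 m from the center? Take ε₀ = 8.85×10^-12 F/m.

9.10×10^4 N/C

Take a concentric spherical Gaussian surface of radius r = 0.0659 m (r < R).
Integrate the density: Q_enc = 4π ∫₀^r ρ₀(r'/R)^1 r'² dr' = 4πρ₀ r^4/(4·R) = -4.397×10^-8 C.
Gauss's law: E·4πr² = Q_enc/ε₀.
E = |Q_enc|/(4πε₀r²) = (4.397e-8)/(4π·8.85×10^-12·(0.0659)²) = 9.10×10^4 N/C.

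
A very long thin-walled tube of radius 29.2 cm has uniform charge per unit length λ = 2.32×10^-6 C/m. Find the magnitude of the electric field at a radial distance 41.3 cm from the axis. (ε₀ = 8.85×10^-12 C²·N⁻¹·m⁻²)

1.01×10^5 N/C

Choose a coaxial cylinder of radius r = 41.3 cm (arbitrary length L) as the Gaussian surface (r > 29.2 cm).
The full line charge is enclosed: λ_enc = 2.32×10^-6 C/m.
Since E is radial and uniform over the curved surface, Φ = E·2πrL = Q_enc/ε₀ = λ_enc L/ε₀.
E = |λ_enc|/(2πε₀r) = (2.32e-6)/(2π·8.85×10^-12·0.413) = 1.01e5 N/C.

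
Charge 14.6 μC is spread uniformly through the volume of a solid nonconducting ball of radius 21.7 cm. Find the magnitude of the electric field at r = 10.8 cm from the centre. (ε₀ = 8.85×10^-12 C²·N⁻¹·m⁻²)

Use a concentric Gaussian sphere at r = 10.8 cm (r < R).
For a uniform sphere the enclosed fraction is (r/R)³, so Q_enc = (14.6 μC)(0.108/0.217)³ = 1.80×10^-6 C.
By Gauss's law, ∮E·dA = E·4πr² = Q_enc/ε₀.
E = |Q_enc|/(4πε₀r²) = (1.80×10^-6)/(4π·8.85×10^-12·(0.108)²) = 1.39×10^6 N/C.

1.39×10^6 V/m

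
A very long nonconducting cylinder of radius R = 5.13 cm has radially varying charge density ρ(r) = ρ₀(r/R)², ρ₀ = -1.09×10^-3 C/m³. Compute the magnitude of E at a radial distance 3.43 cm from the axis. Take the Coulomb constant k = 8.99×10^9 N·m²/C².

Coaxial Gaussian cylinder, radius r = 3.43 cm, length L (r < R).
Integrating ρ over the cross-section to radius r: λ_enc = (2πρ₀/R²) ∫₀^r r'^3 dr' = 2πρ₀ r^4/(4·R²) = -9.005e-7 C/m.
Since E is radial and uniform over the curved surface, Φ = E·2πrL = Q_enc/ε₀ = λ_enc L/ε₀.
E = 2k|λ_enc|/r = 2(8.99×10^9)(9.005×10^-7)/(0.0343) = 4.72×10^5 N/C.

E ≈ 4.72×10^5 N/C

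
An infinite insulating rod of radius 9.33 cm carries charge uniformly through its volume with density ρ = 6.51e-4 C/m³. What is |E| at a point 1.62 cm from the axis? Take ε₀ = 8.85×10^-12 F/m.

|E| = 5.96e5 V/m

Take a coaxial cylindrical Gaussian surface of radius r = 1.62 cm and length L (r < R).
Enclosed charge per unit length: λ_enc = ρ·πr² = (6.51×10^-4)π(0.0162)² = 5.367×10^-7 C/m.
Since E is radial and uniform over the curved surface, Φ = E·2πrL = Q_enc/ε₀ = λ_enc L/ε₀.
E = |λ_enc|/(2πε₀r) = (5.367×10^-7)/(2π·8.85×10^-12·0.0162) = 5.96×10^5 N/C.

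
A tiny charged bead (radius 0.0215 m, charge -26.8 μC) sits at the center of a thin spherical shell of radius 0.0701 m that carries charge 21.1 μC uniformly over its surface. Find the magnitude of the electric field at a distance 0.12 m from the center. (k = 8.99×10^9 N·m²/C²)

|E| = 3.56×10^6 N/C

Use a concentric Gaussian sphere at r = 0.12 m (r > 0.0701 m, enclosing both).
Q_enc = (-26.8 μC) + (21.1 μC) = -5.70×10^-6 C.
Since E is radial and uniform over the Gaussian sphere, Φ = E·4πr² = Q_enc/ε₀.
E = k|Q_enc|/r² = (8.99×10^9)(5.70×10^-6)/(0.12)² = 3.56×10^6 N/C.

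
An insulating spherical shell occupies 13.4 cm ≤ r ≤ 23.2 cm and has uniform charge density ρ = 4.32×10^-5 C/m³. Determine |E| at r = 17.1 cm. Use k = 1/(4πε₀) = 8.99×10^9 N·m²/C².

E ≈ 1.44e5 N/C

Symmetry ⇒ E = E(r) r̂. Gaussian sphere of radius r = 17.1 cm (within the shell material, 13.4 cm < r < 23.2 cm).
Enclosed charge is the volume from a to r: Q_enc = (4π/3)ρ(r³ − a³) = 4.694e-7 C.
Since E is radial and uniform over the Gaussian sphere, Φ = E·4πr² = Q_enc/ε₀.
E = k|Q_enc|/r² = (8.99×10^9)(4.694×10^-7)/(0.171)² = 1.44×10^5 N/C.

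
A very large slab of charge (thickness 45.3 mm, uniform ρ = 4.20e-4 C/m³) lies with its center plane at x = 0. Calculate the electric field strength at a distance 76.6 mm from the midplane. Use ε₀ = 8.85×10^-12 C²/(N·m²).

The point |x| = 76.6 mm lies outside the slab (half-thickness 0.02265 m). A symmetric pillbox spanning the full slab encloses Q_enc = ρ·d·A.
Flux = 2EA ⇒ E = |ρ|d/(2ε₀), independent of distance outside.
E = (4.20e-4)(0.0453)/(2·8.85×10^-12) = 1.07e6 N/C.

1.07×10^6 V/m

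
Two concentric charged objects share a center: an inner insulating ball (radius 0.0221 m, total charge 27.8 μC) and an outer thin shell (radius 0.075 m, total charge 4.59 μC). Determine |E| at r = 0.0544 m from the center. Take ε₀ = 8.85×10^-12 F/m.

E ≈ 8.45e7 N/C

Symmetry ⇒ E = E(r) r̂. Gaussian sphere of radius r = 0.0544 m (between the bodies, 0.0221 m < r < 0.075 m).
The shell at 0.075 m lies outside the Gaussian surface, so Q_enc = 27.8 μC = 2.78×10^-5 C.
By Gauss's law, ∮E·dA = E·4πr² = Q_enc/ε₀.
E = |Q_enc|/(4πε₀r²) = (2.78×10^-5)/(4π·8.85×10^-12·(0.0544)²) = 8.45e7 N/C.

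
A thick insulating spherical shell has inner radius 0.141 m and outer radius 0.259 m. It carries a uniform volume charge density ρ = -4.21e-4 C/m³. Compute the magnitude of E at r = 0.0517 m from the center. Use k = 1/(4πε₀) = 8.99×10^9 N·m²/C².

Use a concentric Gaussian sphere at r = 0.0517 m (r < 0.141 m, inside the empty cavity).
Q_enc = 0 (all charge lies at larger r); Gauss's law gives E = 0.

E = 0 (no enclosed charge)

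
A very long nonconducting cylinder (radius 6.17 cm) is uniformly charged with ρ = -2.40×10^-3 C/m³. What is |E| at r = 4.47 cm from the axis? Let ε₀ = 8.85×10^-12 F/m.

6.06×10^6 N/C

Take a coaxial cylindrical Gaussian surface of radius r = 4.47 cm and length L (r < R).
Charge inside radius r per length L is ρ·πr²·L, so λ_enc = ρπr² = -1.507e-5 C/m.
By Gauss's law (flux through the curved wall only), E·2πrL = λ_enc L/ε₀.
E = |λ_enc|/(2πε₀r) = (1.507×10^-5)/(2π·8.85×10^-12·0.0447) = 6.06×10^6 N/C.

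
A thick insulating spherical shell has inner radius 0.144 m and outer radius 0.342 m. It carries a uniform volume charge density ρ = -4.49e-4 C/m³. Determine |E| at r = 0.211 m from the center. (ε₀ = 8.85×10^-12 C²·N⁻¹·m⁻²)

E ≈ 2.43×10^6 V/m

By spherical symmetry E is radial; choose a Gaussian sphere of radius r = 0.211 m (within the shell material, 0.144 m < r < 0.342 m).
Enclosed charge is the volume from a to r: Q_enc = (4π/3)ρ(r³ − a³) = -1.205e-5 C.
Applying ∮E·dA = Q_enc/ε₀ with Φ = E(4πr²):
E = |Q_enc|/(4πε₀r²) = (1.205×10^-5)/(4π·8.85×10^-12·(0.211)²) = 2.43×10^6 N/C.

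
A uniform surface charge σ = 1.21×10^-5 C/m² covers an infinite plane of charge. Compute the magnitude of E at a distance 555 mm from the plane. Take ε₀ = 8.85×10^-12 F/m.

|E| = 6.84×10^5 N/C

The symmetry is planar: E is normal to the sheet and the same magnitude on both sides. Take a pillbox straddling the sheet with end-cap area A.
Only the two end caps contribute flux: Φ = 2EA. With Q_enc = σA, Gauss's law gives E = |σ|/(2ε₀).
E = |σ|/(2ε₀) = (1.21e-5)/(2·8.85×10^-12) = 6.84×10^5 N/C.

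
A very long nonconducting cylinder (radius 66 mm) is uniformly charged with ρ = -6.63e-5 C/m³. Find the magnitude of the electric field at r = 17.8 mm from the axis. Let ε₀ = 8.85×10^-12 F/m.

|E| ≈ 6.67×10^4 V/m

By cylindrical symmetry E is radial; use a coaxial Gaussian cylinder of radius 17.8 mm and length L (r < R).
Enclosed charge per unit length: λ_enc = ρ·πr² = (-6.63e-5)π(0.0178)² = -6.599×10^-8 C/m.
Applying ∮E·dA = Q_enc/ε₀ with the end caps contributing no flux:
E = |λ_enc|/(2πε₀r) = (6.599×10^-8)/(2π·8.85×10^-12·0.0178) = 6.67×10^4 N/C.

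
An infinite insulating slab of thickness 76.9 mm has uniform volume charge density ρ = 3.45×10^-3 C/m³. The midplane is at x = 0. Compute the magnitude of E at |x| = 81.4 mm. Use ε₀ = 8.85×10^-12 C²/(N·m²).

The point |x| = 81.4 mm lies outside the slab (half-thickness 0.03845 m). A symmetric pillbox spanning the full slab encloses Q_enc = ρ·d·A.
Flux = 2EA ⇒ E = |ρ|d/(2ε₀), independent of distance outside.
E = (3.45e-3)(0.0769)/(2·8.85×10^-12) = 1.50e7 N/C.

E ≈ 1.50×10^7 N/C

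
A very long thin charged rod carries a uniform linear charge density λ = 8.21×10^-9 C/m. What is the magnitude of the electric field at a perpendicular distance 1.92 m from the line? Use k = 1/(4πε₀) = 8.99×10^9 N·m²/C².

E ≈ 76.9 V/m

Choose a coaxial cylinder of radius r = 1.92 m (arbitrary length L) as the Gaussian surface.
Q_enc = λL, so λ_enc = 8.21e-9 C/m.
Applying ∮E·dA = Q_enc/ε₀ with the end caps contributing no flux:
E = 2k|λ_enc|/r = 2(8.99×10^9)(8.21×10^-9)/(1.92) = 76.9 N/C.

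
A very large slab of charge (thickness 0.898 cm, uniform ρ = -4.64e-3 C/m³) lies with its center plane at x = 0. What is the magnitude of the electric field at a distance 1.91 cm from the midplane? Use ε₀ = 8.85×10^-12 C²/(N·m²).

The point |x| = 1.91 cm lies outside the slab (half-thickness 0.00449 m). A symmetric pillbox spanning the full slab encloses Q_enc = ρ·d·A.
Flux = 2EA ⇒ E = |ρ|d/(2ε₀), independent of distance outside.
E = (4.64×10^-3)(0.00898)/(2·8.85×10^-12) = 2.35×10^6 N/C.

|E| = 2.35×10^6 N/C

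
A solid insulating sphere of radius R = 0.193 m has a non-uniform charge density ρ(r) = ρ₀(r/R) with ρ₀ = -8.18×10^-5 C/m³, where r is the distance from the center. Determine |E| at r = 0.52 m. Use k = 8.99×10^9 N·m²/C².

|E| ≈ 6.14×10^4 N/C

Use a concentric Gaussian sphere at r = 0.52 m (r > R, all charge enclosed).
Q_enc = 4π ∫₀^R ρ₀(r'/R)^1 r'² dr' = 4πρ₀R³/4 = -1.847×10^-6 C.
Applying ∮E·dA = Q_enc/ε₀ with Φ = E(4πr²):
E = k|Q_enc|/r² = (8.99×10^9)(1.847e-6)/(0.52)² = 6.14×10^4 N/C.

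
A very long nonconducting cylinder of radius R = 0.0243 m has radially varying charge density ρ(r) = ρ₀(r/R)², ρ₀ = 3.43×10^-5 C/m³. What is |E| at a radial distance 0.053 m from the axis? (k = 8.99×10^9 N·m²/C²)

E = 1.08×10^4 V/m

By cylindrical symmetry E is radial; use a coaxial Gaussian cylinder of radius 0.053 m and length L (r > R, full charge per length enclosed).
λ_enc = 2π ∫₀^R ρ₀(r'/R)^2 r' dr' = 2πρ₀R²/4 = 3.181e-8 C/m.
Applying ∮E·dA = Q_enc/ε₀ with the end caps contributing no flux:
E = 2k|λ_enc|/r = 2(8.99×10^9)(3.181e-8)/(0.053) = 1.08×10^4 N/C.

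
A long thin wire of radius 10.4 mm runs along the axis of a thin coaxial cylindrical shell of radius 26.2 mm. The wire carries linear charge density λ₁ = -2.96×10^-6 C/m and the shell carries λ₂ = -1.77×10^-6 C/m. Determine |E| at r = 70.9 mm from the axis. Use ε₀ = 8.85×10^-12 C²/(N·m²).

|E| ≈ 1.20×10^6 N/C

By cylindrical symmetry E is radial; use a coaxial Gaussian cylinder of radius 70.9 mm and length L (r > 26.2 mm, enclosing both).
λ_enc = λ₁ + λ₂ = (-2.96×10^-6) + (-1.77e-6) = -4.73×10^-6 C/m.
Since E is radial and uniform over the curved surface, Φ = E·2πrL = Q_enc/ε₀ = λ_enc L/ε₀.
E = |λ_enc|/(2πε₀r) = (4.73e-6)/(2π·8.85×10^-12·0.0709) = 1.20e6 N/C.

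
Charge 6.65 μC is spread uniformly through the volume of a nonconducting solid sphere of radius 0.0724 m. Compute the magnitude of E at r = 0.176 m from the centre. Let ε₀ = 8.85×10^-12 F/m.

|E| ≈ 1.93e6 N/C

Use a concentric Gaussian sphere at r = 0.176 m (r > R, so the entire charge is enclosed).
Q_enc = 6.65 μC = 6.65×10^-6 C.
Applying ∮E·dA = Q_enc/ε₀ with Φ = E(4πr²):
E = |Q_enc|/(4πε₀r²) = (6.65×10^-6)/(4π·8.85×10^-12·(0.176)²) = 1.93×10^6 N/C.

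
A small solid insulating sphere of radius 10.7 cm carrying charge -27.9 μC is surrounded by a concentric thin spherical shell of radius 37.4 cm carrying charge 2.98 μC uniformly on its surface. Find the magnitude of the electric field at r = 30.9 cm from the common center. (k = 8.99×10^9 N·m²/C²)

|E| ≈ 2.63×10^6 N/C

Symmetry ⇒ E = E(r) r̂. Gaussian sphere of radius r = 30.9 cm (between the bodies, 10.7 cm < r < 37.4 cm).
The shell at 37.4 cm lies outside the Gaussian surface, so Q_enc = -27.9 μC = -2.79×10^-5 C.
Gauss's law: E·4πr² = Q_enc/ε₀.
E = k|Q_enc|/r² = (8.99×10^9)(2.79×10^-5)/(0.309)² = 2.63e6 N/C.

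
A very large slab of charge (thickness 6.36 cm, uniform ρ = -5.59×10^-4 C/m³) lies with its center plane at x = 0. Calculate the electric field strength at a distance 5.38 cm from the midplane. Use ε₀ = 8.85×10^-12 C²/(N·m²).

E ≈ 2.01×10^6 V/m

The point |x| = 5.38 cm lies outside the slab (half-thickness 0.0318 m). A symmetric pillbox spanning the full slab encloses Q_enc = ρ·d·A.
Flux = 2EA ⇒ E = |ρ|d/(2ε₀), independent of distance outside.
E = (5.59×10^-4)(0.0636)/(2·8.85×10^-12) = 2.01×10^6 N/C.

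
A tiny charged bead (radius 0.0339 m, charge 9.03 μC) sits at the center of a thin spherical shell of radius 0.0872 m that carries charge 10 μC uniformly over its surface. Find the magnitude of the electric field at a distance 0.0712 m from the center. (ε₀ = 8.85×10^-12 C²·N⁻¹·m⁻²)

|E| ≈ 1.60×10^7 V/m

Use a concentric Gaussian sphere at r = 0.0712 m (between the bodies, 0.0339 m < r < 0.0872 m).
The shell at 0.0872 m lies outside the Gaussian surface, so Q_enc = 9.03 μC = 9.03e-6 C.
By Gauss's law, ∮E·dA = E·4πr² = Q_enc/ε₀.
E = |Q_enc|/(4πε₀r²) = (9.03×10^-6)/(4π·8.85×10^-12·(0.0712)²) = 1.60e7 N/C.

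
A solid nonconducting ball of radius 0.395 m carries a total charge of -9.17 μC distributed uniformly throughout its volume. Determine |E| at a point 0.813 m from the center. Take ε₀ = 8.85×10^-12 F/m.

Symmetry ⇒ E = E(r) r̂. Gaussian sphere of radius r = 0.813 m (r > R, so the entire charge is enclosed).
Q_enc = -9.17 μC = -9.17×10^-6 C.
Since E is radial and uniform over the Gaussian sphere, Φ = E·4πr² = Q_enc/ε₀.
E = |Q_enc|/(4πε₀r²) = (9.17e-6)/(4π·8.85×10^-12·(0.813)²) = 1.25×10^5 N/C.

|E| ≈ 1.25×10^5 V/m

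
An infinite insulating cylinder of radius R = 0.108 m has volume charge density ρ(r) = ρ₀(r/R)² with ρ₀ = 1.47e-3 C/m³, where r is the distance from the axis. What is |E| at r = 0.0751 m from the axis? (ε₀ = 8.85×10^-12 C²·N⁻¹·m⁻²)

|E| ≈ 1.51×10^6 V/m

Choose a coaxial cylinder of radius r = 0.0751 m (arbitrary length L) as the Gaussian surface (r < R).
Integrating ρ over the cross-section to radius r: λ_enc = (2πρ₀/R²) ∫₀^r r'^3 dr' = 2πρ₀ r^4/(4·R²) = 6.297×10^-6 C/m.
By Gauss's law (flux through the curved wall only), E·2πrL = λ_enc L/ε₀.
E = |λ_enc|/(2πε₀r) = (6.297e-6)/(2π·8.85×10^-12·0.0751) = 1.51×10^6 N/C.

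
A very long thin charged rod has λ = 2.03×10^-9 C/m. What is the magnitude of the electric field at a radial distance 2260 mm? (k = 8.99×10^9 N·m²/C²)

E ≈ 16.2 N/C

Take a coaxial cylindrical Gaussian surface of radius r = 2260 mm and length L.
Q_enc = λL, so λ_enc = 2.03×10^-9 C/m.
Gauss's law: E·2πrL = λ_enc L/ε₀.
E = 2k|λ_enc|/r = 2(8.99×10^9)(2.03×10^-9)/(2.26) = 16.2 N/C.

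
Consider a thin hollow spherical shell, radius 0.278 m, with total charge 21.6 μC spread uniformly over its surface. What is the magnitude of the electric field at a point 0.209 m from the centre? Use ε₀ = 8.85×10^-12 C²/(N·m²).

|E| = 0 V/m

Take a concentric spherical Gaussian surface of radius r = 0.209 m (inside the shell, r < 0.278 m).
All the charge is outside the Gaussian surface: Q_enc = 0, hence E = 0 everywhere inside the shell.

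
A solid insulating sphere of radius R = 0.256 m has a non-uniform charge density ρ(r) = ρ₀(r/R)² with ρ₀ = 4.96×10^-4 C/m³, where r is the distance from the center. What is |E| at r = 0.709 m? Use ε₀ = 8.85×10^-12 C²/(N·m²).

By spherical symmetry E is radial; choose a Gaussian sphere of radius r = 0.709 m (r > R, all charge enclosed).
Q_enc = 4π ∫₀^R ρ₀(r'/R)^2 r'² dr' = 4πρ₀R³/5 = 2.091e-5 C.
Gauss's law: E·4πr² = Q_enc/ε₀.
E = |Q_enc|/(4πε₀r²) = (2.091×10^-5)/(4π·8.85×10^-12·(0.709)²) = 3.74×10^5 N/C.

|E| = 3.74e5 N/C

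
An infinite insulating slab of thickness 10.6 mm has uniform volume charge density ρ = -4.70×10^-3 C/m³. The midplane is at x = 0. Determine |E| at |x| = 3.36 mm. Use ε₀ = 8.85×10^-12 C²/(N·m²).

E = 1.78e6 N/C

By symmetry E is perpendicular to the slab. A Gaussian pillbox from −3.36 mm to +3.36 mm (face area A) lies entirely within the slab.
Q_enc = ρ·(2x)·A and flux = 2EA, so 2EA = 2ρxA/ε₀ ⇒ E = |ρ|x/ε₀.
E = (4.70e-3)(0.00336)/(8.85×10^-12) = 1.78e6 N/C.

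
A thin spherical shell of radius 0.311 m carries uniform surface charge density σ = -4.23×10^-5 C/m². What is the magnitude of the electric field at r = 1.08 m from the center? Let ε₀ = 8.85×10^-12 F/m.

|E| ≈ 3.96×10^5 N/C

Take a concentric spherical Gaussian surface of radius r = 1.08 m (r > 0.311 m).
The entire shell is enclosed: Q_enc = σ·4πR² = (-4.23e-5)·4π·(0.311)² = -5.141e-5 C.
Applying ∮E·dA = Q_enc/ε₀ with Φ = E(4πr²):
E = |Q_enc|/(4πε₀r²) = (5.141×10^-5)/(4π·8.85×10^-12·(1.08)²) = 3.96×10^5 N/C.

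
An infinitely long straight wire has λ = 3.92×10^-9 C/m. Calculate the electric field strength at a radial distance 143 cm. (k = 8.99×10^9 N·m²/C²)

E = 49.3 N/C

Take a coaxial cylindrical Gaussian surface of radius r = 143 cm and length L.
Q_enc = λL, so λ_enc = 3.92e-9 C/m.
Applying ∮E·dA = Q_enc/ε₀ with the end caps contributing no flux:
E = 2k|λ_enc|/r = 2(8.99×10^9)(3.92×10^-9)/(1.43) = 49.3 N/C.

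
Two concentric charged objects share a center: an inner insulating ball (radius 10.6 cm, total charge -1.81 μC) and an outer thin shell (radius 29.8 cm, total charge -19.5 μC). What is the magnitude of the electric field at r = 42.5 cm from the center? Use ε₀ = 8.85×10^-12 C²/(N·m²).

Symmetry ⇒ E = E(r) r̂. Gaussian sphere of radius r = 42.5 cm (r > 29.8 cm, enclosing both).
Q_enc = (-1.81 μC) + (-19.5 μC) = -2.131×10^-5 C.
Gauss's law: E·4πr² = Q_enc/ε₀.
E = |Q_enc|/(4πε₀r²) = (2.131×10^-5)/(4π·8.85×10^-12·(0.425)²) = 1.06×10^6 N/C.

E ≈ 1.06e6 V/m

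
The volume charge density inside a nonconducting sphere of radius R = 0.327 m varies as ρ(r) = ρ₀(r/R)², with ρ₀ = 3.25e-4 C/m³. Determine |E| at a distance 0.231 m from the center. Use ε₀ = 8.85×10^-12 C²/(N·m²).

By spherical symmetry E is radial; choose a Gaussian sphere of radius r = 0.231 m (r < R).
Integrate the density: Q_enc = 4π ∫₀^r ρ₀(r'/R)^2 r'² dr' = 4πρ₀ r^5/(5·R²) = 5.024×10^-6 C.
Since E is radial and uniform over the Gaussian sphere, Φ = E·4πr² = Q_enc/ε₀.
E = |Q_enc|/(4πε₀r²) = (5.024×10^-6)/(4π·8.85×10^-12·(0.231)²) = 8.47×10^5 N/C.

|E| = 8.47e5 N/C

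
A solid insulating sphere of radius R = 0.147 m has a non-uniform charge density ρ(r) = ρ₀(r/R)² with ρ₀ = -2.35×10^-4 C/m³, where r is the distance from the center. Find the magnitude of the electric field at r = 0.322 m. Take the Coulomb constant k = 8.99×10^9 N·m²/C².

1.63×10^5 N/C

By spherical symmetry E is radial; choose a Gaussian sphere of radius r = 0.322 m (r > R, all charge enclosed).
Q_enc = 4π ∫₀^R ρ₀(r'/R)^2 r'² dr' = 4πρ₀R³/5 = -1.876×10^-6 C.
Applying ∮E·dA = Q_enc/ε₀ with Φ = E(4πr²):
E = k|Q_enc|/r² = (8.99×10^9)(1.876×10^-6)/(0.322)² = 1.63e5 N/C.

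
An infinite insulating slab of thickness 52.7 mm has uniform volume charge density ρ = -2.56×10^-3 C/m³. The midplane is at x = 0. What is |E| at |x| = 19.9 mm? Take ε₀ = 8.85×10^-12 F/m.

E ≈ 5.76e6 N/C

By symmetry E is perpendicular to the slab. A Gaussian pillbox from −19.9 mm to +19.9 mm (face area A) lies entirely within the slab.
Q_enc = ρ·(2x)·A and flux = 2EA, so 2EA = 2ρxA/ε₀ ⇒ E = |ρ|x/ε₀.
E = (2.56×10^-3)(0.0199)/(8.85×10^-12) = 5.76×10^6 N/C.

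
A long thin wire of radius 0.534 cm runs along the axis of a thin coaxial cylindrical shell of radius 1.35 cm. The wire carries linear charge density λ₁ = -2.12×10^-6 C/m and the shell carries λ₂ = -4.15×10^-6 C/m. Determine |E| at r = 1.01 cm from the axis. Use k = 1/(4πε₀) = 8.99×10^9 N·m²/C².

|E| = 3.77×10^6 N/C

By cylindrical symmetry E is radial; use a coaxial Gaussian cylinder of radius 1.01 cm and length L (between the conductors, 0.534 cm < r < 1.35 cm).
The shell at 1.35 cm lies outside the Gaussian surface, so λ_enc = λ₁ = -2.12e-6 C/m.
Applying ∮E·dA = Q_enc/ε₀ with the end caps contributing no flux:
E = 2k|λ_enc|/r = 2(8.99×10^9)(2.12×10^-6)/(0.0101) = 3.77×10^6 N/C.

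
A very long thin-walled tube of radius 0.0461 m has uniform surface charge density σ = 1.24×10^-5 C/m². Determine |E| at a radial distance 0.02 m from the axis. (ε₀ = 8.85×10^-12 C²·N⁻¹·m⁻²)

Coaxial Gaussian cylinder, radius r = 0.02 m, length L (r < 0.0461 m, inside the shell).
All the surface charge lies outside this cylinder: Q_enc = 0, hence E = 0.

|E| = 0 N/C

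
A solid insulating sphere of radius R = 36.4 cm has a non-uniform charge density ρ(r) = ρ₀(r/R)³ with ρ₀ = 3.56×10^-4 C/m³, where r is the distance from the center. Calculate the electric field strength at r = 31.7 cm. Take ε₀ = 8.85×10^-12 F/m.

By spherical symmetry E is radial; choose a Gaussian sphere of radius r = 31.7 cm (r < R).
Integrate the density: Q_enc = 4π ∫₀^r ρ₀(r'/R)^3 r'² dr' = 4πρ₀ r^6/(6·R³) = 1.569×10^-5 C.
Since E is radial and uniform over the Gaussian sphere, Φ = E·4πr² = Q_enc/ε₀.
E = |Q_enc|/(4πε₀r²) = (1.569e-5)/(4π·8.85×10^-12·(0.317)²) = 1.40×10^6 N/C.

E ≈ 1.40×10^6 N/C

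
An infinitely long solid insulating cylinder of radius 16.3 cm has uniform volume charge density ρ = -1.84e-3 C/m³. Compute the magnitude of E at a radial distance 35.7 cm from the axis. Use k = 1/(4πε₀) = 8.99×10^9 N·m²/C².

Take a coaxial cylindrical Gaussian surface of radius r = 35.7 cm and length L (r > 16.3 cm, full cross-section enclosed).
λ_enc = ρ·πR² = (-1.84e-3)π(0.163)² = -1.536×10^-4 C/m.
Gauss's law: E·2πrL = λ_enc L/ε₀.
E = 2k|λ_enc|/r = 2(8.99×10^9)(1.536e-4)/(0.357) = 7.74×10^6 N/C.

7.74e6 N/C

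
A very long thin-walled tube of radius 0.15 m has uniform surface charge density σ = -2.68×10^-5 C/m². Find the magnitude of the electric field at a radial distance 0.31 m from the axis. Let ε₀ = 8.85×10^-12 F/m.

|E| = 1.47×10^6 V/m

Choose a coaxial cylinder of radius r = 0.31 m (arbitrary length L) as the Gaussian surface (r > 0.15 m).
The whole shell is enclosed: λ_enc = σ·2πR = (-2.68×10^-5)·2π·(0.15) = -2.526×10^-5 C/m.
Since E is radial and uniform over the curved surface, Φ = E·2πrL = Q_enc/ε₀ = λ_enc L/ε₀.
E = |λ_enc|/(2πε₀r) = (2.526×10^-5)/(2π·8.85×10^-12·0.31) = 1.47e6 N/C.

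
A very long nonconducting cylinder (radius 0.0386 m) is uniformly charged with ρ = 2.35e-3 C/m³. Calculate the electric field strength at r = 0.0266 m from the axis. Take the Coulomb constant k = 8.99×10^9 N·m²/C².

By cylindrical symmetry E is radial; use a coaxial Gaussian cylinder of radius 0.0266 m and length L (r < R).
Enclosed charge per unit length: λ_enc = ρ·πr² = (2.35×10^-3)π(0.0266)² = 5.224e-6 C/m.
Applying ∮E·dA = Q_enc/ε₀ with the end caps contributing no flux:
E = 2k|λ_enc|/r = 2(8.99×10^9)(5.224×10^-6)/(0.0266) = 3.53e6 N/C.

3.53×10^6 N/C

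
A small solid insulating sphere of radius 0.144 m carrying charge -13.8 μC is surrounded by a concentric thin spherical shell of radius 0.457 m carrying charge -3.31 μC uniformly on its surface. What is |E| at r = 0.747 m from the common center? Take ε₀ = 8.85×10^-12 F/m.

By spherical symmetry E is radial; choose a Gaussian sphere of radius r = 0.747 m (r > 0.457 m, enclosing both).
Q_enc = (-13.8 μC) + (-3.31 μC) = -1.711e-5 C.
Applying ∮E·dA = Q_enc/ε₀ with Φ = E(4πr²):
E = |Q_enc|/(4πε₀r²) = (1.711e-5)/(4π·8.85×10^-12·(0.747)²) = 2.76×10^5 N/C.

E = 2.76×10^5 V/m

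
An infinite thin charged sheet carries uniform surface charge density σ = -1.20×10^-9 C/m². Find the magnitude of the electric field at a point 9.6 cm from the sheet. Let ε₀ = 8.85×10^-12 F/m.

67.8 N/C

By planar symmetry E is perpendicular to the sheet and uniform; use a Gaussian pillbox with flat faces of area A on each side of the sheet.
Flux Φ = 2EA and Q_enc = σA, so 2EA = σA/ε₀ ⇒ E = |σ|/(2ε₀), independent of distance.
E = |σ|/(2ε₀) = (1.20×10^-9)/(2·8.85×10^-12) = 67.8 N/C.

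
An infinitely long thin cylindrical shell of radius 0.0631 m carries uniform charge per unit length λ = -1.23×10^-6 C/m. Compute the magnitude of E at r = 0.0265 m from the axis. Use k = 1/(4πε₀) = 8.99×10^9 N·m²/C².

Take a coaxial cylindrical Gaussian surface of radius r = 0.0265 m and length L (r < 0.0631 m, inside the shell).
No charge is enclosed, so Gauss's law gives E·2πrL = 0 ⇒ E = 0.

|E| = 0 N/C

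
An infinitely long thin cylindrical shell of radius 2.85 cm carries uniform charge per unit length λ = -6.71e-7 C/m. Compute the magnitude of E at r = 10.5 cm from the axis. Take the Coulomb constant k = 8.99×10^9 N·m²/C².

E = 1.15e5 V/m

Coaxial Gaussian cylinder, radius r = 10.5 cm, length L (r > 2.85 cm).
The full line charge is enclosed: λ_enc = -6.71×10^-7 C/m.
Since E is radial and uniform over the curved surface, Φ = E·2πrL = Q_enc/ε₀ = λ_enc L/ε₀.
E = 2k|λ_enc|/r = 2(8.99×10^9)(6.71e-7)/(0.105) = 1.15×10^5 N/C.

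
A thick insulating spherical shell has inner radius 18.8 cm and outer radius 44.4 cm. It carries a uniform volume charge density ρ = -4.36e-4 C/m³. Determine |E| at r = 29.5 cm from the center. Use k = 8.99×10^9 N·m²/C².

Use a concentric Gaussian sphere at r = 29.5 cm (within the shell material, 18.8 cm < r < 44.4 cm).
Only the shell between 18.8 cm and r is enclosed: Q_enc = ρ·(4π/3)(r³ − a³) = (-4.36e-4)·(4π/3)·((0.295)³ − (0.188)³) = -3.475e-5 C.
Since E is radial and uniform over the Gaussian sphere, Φ = E·4πr² = Q_enc/ε₀.
E = k|Q_enc|/r² = (8.99×10^9)(3.475×10^-5)/(0.295)² = 3.59×10^6 N/C.

E = 3.59×10^6 V/m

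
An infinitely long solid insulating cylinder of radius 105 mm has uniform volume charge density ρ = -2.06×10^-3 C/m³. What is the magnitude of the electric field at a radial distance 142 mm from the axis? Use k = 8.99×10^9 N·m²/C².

Choose a coaxial cylinder of radius r = 142 mm (arbitrary length L) as the Gaussian surface (r > 105 mm, full cross-section enclosed).
λ_enc = ρ·πR² = (-2.06×10^-3)π(0.105)² = -7.135×10^-5 C/m.
Since E is radial and uniform over the curved surface, Φ = E·2πrL = Q_enc/ε₀ = λ_enc L/ε₀.
E = 2k|λ_enc|/r = 2(8.99×10^9)(7.135e-5)/(0.142) = 9.03e6 N/C.

|E| = 9.03×10^6 N/C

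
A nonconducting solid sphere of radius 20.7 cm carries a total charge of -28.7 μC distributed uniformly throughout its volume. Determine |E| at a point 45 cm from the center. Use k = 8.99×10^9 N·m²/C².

Use a concentric Gaussian sphere at r = 45 cm (r > R, so the entire charge is enclosed).
Q_enc = -28.7 μC = -2.87×10^-5 C.
Gauss's law: E·4πr² = Q_enc/ε₀.
E = k|Q_enc|/r² = (8.99×10^9)(2.87e-5)/(0.45)² = 1.27×10^6 N/C.

E ≈ 1.27×10^6 N/C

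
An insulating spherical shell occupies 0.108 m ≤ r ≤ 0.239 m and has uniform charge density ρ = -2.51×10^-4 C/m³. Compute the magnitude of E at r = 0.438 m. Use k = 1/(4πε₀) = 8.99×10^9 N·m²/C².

E ≈ 6.11e5 N/C

Use a concentric Gaussian sphere at r = 0.438 m (r > 0.239 m, enclosing the whole shell).
Q_enc = ρ·(4π/3)(b³ − a³) = (-2.51×10^-4)·(4π/3)·((0.239)³ − (0.108)³) = -1.303×10^-5 C.
By Gauss's law, ∮E·dA = E·4πr² = Q_enc/ε₀.
E = k|Q_enc|/r² = (8.99×10^9)(1.303×10^-5)/(0.438)² = 6.11×10^5 N/C.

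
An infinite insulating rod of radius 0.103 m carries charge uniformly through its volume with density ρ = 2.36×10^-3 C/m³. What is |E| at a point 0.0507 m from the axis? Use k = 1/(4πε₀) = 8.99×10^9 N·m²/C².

E ≈ 6.76e6 V/m

Coaxial Gaussian cylinder, radius r = 0.0507 m, length L (r < R).
Charge inside radius r per length L is ρ·πr²·L, so λ_enc = ρπr² = 1.906×10^-5 C/m.
Since E is radial and uniform over the curved surface, Φ = E·2πrL = Q_enc/ε₀ = λ_enc L/ε₀.
E = 2k|λ_enc|/r = 2(8.99×10^9)(1.906e-5)/(0.0507) = 6.76e6 N/C.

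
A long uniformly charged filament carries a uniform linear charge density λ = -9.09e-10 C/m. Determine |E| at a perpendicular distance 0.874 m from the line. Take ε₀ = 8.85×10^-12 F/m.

E = 18.7 N/C

By cylindrical symmetry E is radial; use a coaxial Gaussian cylinder of radius 0.874 m and length L.
Q_enc = λL, so λ_enc = -9.09e-10 C/m.
Applying ∮E·dA = Q_enc/ε₀ with the end caps contributing no flux:
E = |λ_enc|/(2πε₀r) = (9.09e-10)/(2π·8.85×10^-12·0.874) = 18.7 N/C.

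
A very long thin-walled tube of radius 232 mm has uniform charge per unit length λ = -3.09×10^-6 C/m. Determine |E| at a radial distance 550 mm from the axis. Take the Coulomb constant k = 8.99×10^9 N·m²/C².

1.01×10^5 V/m

Take a coaxial cylindrical Gaussian surface of radius r = 550 mm and length L (r > 232 mm).
The full line charge is enclosed: λ_enc = -3.09×10^-6 C/m.
Gauss's law: E·2πrL = λ_enc L/ε₀.
E = 2k|λ_enc|/r = 2(8.99×10^9)(3.09e-6)/(0.55) = 1.01×10^5 N/C.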